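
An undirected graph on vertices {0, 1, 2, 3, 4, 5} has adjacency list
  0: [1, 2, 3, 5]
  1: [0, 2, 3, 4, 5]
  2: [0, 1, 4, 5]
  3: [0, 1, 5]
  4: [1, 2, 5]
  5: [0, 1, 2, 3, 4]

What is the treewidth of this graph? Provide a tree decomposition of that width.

Treewidth 3.
One optimal decomposition is:
Bags: B1 = {1, 2, 4, 5}  B2 = {0, 1, 2, 5}  B3 = {0, 1, 3, 5}
Tree: B1–B2, B2–B3

Every bag has size at most 4, so the width is 4 − 1 = 3 and tw(G) ≤ 3. On the other hand G contains the 4-clique {0, 1, 2, 5}. A clique must lie in a single bag of any decomposition, so no decomposition can have width below 3. Therefore the treewidth is 3.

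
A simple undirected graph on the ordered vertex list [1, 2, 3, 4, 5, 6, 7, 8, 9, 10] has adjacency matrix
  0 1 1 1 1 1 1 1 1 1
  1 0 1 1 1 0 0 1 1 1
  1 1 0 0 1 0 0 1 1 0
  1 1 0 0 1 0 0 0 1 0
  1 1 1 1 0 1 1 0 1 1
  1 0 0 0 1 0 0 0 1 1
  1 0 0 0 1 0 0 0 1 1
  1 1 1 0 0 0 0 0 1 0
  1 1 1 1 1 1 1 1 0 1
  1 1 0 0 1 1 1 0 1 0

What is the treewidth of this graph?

4

A width-4 tree decomposition is:
Bags: B1 = {1, 2, 5, 9, 10}  B2 = {1, 5, 6, 9, 10}  B3 = {1, 2, 3, 5, 9}  B4 = {1, 2, 3, 8, 9}  B5 = {1, 2, 4, 5, 9}  B6 = {1, 5, 7, 9, 10}
Tree: B1–B2, B1–B3, B3–B4, B1–B5, B1–B6
Every bag has size at most 5, so the width is 5 − 1 = 4 and tw(G) ≤ 4. For the lower bound, the 5 vertices {1, 2, 3, 8, 9} are pairwise adjacent, and any tree decomposition puts a clique entirely inside one bag — forcing width ≥ 4. Hence tw(G) = 4 exactly.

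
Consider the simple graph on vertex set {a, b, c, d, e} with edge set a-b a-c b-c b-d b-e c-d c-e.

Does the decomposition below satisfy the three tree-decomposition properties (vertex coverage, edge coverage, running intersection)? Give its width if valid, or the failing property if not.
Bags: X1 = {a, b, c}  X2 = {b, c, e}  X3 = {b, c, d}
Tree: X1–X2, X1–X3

Yes; width 2.

Checking the three conditions: (i) the bags cover all of {a, b, c, d, e}; (ii) for each edge, some bag contains both endpoints; (iii) the bags containing any fixed vertex form a subtree. All hold, so the decomposition is valid with width 3 − 1 = 2.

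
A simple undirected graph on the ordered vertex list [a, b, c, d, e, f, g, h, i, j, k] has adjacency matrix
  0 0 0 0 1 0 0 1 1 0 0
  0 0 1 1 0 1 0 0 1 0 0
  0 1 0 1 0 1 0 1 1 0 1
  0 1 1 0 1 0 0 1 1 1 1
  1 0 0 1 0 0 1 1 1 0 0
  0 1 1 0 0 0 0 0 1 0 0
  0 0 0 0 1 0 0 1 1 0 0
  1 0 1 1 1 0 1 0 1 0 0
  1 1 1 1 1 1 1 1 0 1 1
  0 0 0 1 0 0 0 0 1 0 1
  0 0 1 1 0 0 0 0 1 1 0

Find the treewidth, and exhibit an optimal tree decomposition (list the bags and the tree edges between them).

Each bag holds 4 vertices, so the decomposition has width 3, which upper-bounds the treewidth. For the lower bound, the 4 vertices {d, i, j, k} are pairwise adjacent, and any tree decomposition puts a clique entirely inside one bag — forcing width ≥ 3. Therefore the treewidth is 3.

Treewidth 3.
One optimal decomposition is:
Bags: B1 = {c, d, i, k}  B2 = {c, d, h, i}  B3 = {b, c, d, i}  B4 = {d, e, h, i}  B5 = {d, i, j, k}  B6 = {a, e, h, i}  B7 = {e, g, h, i}  B8 = {b, c, f, i}
Tree: B1–B2, B1–B3, B2–B4, B1–B5, B4–B6, B6–B7, B3–B8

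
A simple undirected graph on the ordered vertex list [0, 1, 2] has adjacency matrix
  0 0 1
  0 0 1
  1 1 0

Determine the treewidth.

A width-1 tree decomposition is:
Bags: B1 = {1, 2}  B2 = {0, 2}
Tree: B1–B2
Each bag holds 2 vertices, so the decomposition has width 1, which upper-bounds the treewidth. Any graph with an edge has treewidth ≥ 1, and G has the edge 1–2. Combining the bounds, tw(G) = 1.

1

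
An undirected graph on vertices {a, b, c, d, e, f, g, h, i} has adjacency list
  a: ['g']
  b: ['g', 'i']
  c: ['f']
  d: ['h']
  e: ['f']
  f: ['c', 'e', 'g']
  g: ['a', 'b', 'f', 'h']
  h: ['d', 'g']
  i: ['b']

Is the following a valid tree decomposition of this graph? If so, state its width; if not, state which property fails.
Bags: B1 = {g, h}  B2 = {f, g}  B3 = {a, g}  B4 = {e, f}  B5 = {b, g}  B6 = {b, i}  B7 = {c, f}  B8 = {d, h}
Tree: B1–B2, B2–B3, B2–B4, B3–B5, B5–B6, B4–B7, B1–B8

Yes; width 1.

Every vertex of G appears in some bag (union = {a, b, c, d, e, f, g, h, i}); every edge is covered by a bag; and for each vertex v the set of bags containing v is connected in the bag tree. The decomposition is therefore valid. The largest bag has 2 vertices, so the width is 1.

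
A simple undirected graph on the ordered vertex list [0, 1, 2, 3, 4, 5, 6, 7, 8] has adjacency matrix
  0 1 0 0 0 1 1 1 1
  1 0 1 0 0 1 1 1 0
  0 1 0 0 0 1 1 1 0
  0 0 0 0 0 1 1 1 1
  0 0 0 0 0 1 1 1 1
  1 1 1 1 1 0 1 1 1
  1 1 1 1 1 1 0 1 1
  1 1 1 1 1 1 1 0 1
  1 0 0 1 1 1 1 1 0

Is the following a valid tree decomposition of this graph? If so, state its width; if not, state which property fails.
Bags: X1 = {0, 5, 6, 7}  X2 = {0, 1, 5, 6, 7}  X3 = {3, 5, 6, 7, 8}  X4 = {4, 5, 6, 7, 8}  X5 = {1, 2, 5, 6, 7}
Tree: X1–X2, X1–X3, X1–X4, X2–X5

No — edge (8,0) lies in no bag.

A tree decomposition must satisfy three properties: every vertex lies in some bag; for every edge, both endpoints lie together in some bag; and for every vertex, the bags containing it form a connected subtree. Here edge (8,0) lies in no bag, so the decomposition is invalid.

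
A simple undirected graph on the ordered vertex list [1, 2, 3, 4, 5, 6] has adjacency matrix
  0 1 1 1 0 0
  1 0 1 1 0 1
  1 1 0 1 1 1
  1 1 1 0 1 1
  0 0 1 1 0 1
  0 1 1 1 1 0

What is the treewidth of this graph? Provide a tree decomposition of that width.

Every bag has size at most 4, so the width is 4 − 1 = 3 and tw(G) ≤ 3. Conversely, {1, 2, 3, 4} is a clique of size 4, and the vertices of any clique must share a bag in every tree decomposition; so some bag has ≥ 4 vertices and tw(G) ≥ 3. Hence tw(G) = 3 exactly.

Treewidth 3.
One optimal decomposition is:
Bags: B1 = {1, 2, 3, 4}  B2 = {2, 3, 4, 6}  B3 = {3, 4, 5, 6}
Tree: B1–B2, B2–B3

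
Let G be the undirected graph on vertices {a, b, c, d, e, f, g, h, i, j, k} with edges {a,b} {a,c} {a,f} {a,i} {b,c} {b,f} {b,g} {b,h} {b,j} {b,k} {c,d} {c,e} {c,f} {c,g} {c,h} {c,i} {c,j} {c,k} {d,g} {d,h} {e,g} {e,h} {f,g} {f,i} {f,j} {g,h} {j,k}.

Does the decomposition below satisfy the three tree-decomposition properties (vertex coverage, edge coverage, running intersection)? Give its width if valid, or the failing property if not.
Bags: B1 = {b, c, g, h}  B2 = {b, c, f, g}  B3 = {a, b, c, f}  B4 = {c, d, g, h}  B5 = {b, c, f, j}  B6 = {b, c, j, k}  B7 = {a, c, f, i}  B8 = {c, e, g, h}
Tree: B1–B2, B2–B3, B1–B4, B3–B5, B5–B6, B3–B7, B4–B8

Every vertex of G appears in some bag (union = {a, b, c, d, e, f, g, h, i, j, k}); every edge is covered by a bag; and for each vertex v the set of bags containing v is connected in the bag tree. The decomposition is therefore valid. The largest bag has 4 vertices, so the width is 3.

Yes; width 3.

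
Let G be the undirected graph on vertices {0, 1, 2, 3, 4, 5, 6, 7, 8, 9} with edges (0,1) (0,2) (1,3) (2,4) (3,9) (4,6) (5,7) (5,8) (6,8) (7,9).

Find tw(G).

A width-2 tree decomposition is:
Bags: B1 = {5, 7, 9}  B2 = {5, 8, 9}  B3 = {6, 8, 9}  B4 = {4, 6, 9}  B5 = {2, 4, 9}  B6 = {0, 2, 9}  B7 = {0, 1, 9}  B8 = {1, 3, 9}
Tree: B1–B2, B2–B3, B3–B4, B4–B5, B5–B6, B6–B7, B7–B8
Every bag has size at most 3, so the width is 3 − 1 = 2 and tw(G) ≤ 2. The edges 9–7–5–8–6–4–2–0–1–3–9 form a cycle, so G is not a tree and its treewidth is at least 2. The upper and lower bounds meet at 2, so that is the treewidth.

2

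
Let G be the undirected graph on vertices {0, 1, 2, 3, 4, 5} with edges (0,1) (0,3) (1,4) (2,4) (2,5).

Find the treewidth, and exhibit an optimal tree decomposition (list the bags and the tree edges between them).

Every bag has size at most 2, so the width is 2 − 1 = 1 and tw(G) ≤ 1. G has an edge, so its treewidth is at least 1. Hence tw(G) = 1 exactly.

Treewidth 1.
Bags: B1 = {2, 5}  B2 = {2, 4}  B3 = {1, 4}  B4 = {0, 1}  B5 = {0, 3}
Tree: B1–B2, B2–B3, B3–B4, B4–B5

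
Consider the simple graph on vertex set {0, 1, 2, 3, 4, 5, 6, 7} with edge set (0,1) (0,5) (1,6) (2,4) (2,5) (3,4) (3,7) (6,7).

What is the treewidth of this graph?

A width-2 tree decomposition is:
Bags: B1 = {0, 1, 5}  B2 = {1, 5, 6}  B3 = {5, 6, 7}  B4 = {3, 5, 7}  B5 = {3, 4, 5}  B6 = {2, 4, 5}
Tree: B1–B2, B2–B3, B3–B4, B4–B5, B5–B6
Every bag has size at most 3, so the width is 3 − 1 = 2 and tw(G) ≤ 2. The edges 5–0–1–6–7–3–4–2–5 form a cycle, so G is not a tree and its treewidth is at least 2. Therefore the treewidth is 2.

2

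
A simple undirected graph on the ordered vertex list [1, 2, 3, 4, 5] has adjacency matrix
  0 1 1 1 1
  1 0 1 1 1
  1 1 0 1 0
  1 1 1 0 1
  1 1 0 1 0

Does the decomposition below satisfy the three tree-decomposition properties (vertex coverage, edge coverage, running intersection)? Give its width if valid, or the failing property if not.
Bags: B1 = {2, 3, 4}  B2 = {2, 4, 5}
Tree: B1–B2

A tree decomposition must satisfy three properties: every vertex lies in some bag; for every edge, both endpoints lie together in some bag; and for every vertex, the bags containing it form a connected subtree. Here vertex 1 appears in no bag, so the decomposition is invalid.

No — vertex 1 appears in no bag.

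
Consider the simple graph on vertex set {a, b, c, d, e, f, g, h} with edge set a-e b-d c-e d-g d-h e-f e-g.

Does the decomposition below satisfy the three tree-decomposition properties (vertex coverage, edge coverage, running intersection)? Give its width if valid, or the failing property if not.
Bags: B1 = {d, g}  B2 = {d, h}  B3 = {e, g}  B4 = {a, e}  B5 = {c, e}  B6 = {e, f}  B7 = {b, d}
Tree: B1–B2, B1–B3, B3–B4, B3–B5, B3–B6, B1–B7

Every vertex of G appears in some bag (union = {a, b, c, d, e, f, g, h}); every edge is covered by a bag; and for each vertex v the set of bags containing v is connected in the bag tree. The decomposition is therefore valid. The largest bag has 2 vertices, so the width is 1.

Yes; width 1.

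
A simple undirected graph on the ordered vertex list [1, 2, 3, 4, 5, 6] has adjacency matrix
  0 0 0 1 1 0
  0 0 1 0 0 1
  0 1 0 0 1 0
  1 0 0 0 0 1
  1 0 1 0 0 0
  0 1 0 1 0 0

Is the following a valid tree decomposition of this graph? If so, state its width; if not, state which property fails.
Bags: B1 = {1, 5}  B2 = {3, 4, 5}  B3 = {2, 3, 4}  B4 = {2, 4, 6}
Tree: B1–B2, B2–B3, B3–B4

No — edge (4,1) lies in no bag.

A tree decomposition must satisfy three properties: every vertex lies in some bag; for every edge, both endpoints lie together in some bag; and for every vertex, the bags containing it form a connected subtree. Here edge (4,1) lies in no bag, so the decomposition is invalid.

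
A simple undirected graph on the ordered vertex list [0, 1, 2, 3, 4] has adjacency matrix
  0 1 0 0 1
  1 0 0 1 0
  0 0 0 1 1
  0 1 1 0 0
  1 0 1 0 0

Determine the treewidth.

2

A width-2 tree decomposition is:
Bags: B1 = {2, 3, 4}  B2 = {1, 3, 4}  B3 = {0, 1, 4}
Tree: B1–B2, B2–B3
Every bag has size at most 3, so the width is 3 − 1 = 2 and tw(G) ≤ 2. The edges 4–2–3–1–0–4 form a cycle, so G is not a tree and its treewidth is at least 2. Hence tw(G) = 2 exactly.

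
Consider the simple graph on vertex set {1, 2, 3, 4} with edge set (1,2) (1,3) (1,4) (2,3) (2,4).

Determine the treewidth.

A width-2 tree decomposition is:
Bags: B1 = {1, 2, 4}  B2 = {1, 2, 3}
Tree: B1–B2
Each bag holds 3 vertices, so the decomposition has width 2, which upper-bounds the treewidth. For the lower bound, the 3 vertices {1, 2, 3} are pairwise adjacent, and any tree decomposition puts a clique entirely inside one bag — forcing width ≥ 2. Hence tw(G) = 2 exactly.

2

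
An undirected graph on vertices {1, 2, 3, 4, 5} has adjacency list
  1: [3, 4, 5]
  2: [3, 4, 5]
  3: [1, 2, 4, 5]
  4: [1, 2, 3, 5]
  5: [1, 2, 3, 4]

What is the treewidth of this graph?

A width-3 tree decomposition is:
Bags: B1 = {2, 3, 4, 5}  B2 = {1, 3, 4, 5}
Tree: B1–B2
The largest bag has 4 vertices, giving width 3; this decomposition certifies tw(G) ≤ 3. For the lower bound, the 4 vertices {1, 3, 4, 5} are pairwise adjacent, and any tree decomposition puts a clique entirely inside one bag — forcing width ≥ 3. Combining the bounds, tw(G) = 3.

3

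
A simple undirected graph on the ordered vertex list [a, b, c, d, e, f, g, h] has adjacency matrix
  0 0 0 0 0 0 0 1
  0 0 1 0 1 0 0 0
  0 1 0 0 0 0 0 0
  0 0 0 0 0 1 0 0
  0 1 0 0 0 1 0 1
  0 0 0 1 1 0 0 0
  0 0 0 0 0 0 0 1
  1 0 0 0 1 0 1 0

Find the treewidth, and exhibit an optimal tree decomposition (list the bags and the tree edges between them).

Every bag has size at most 2, so the width is 2 − 1 = 1 and tw(G) ≤ 1. G has an edge, so its treewidth is at least 1. Hence tw(G) = 1 exactly.

Treewidth 1.
Bags: B1 = {b, e}  B2 = {e, h}  B3 = {e, f}  B4 = {b, c}  B5 = {g, h}  B6 = {a, h}  B7 = {d, f}
Tree: B1–B2, B1–B3, B1–B4, B2–B5, B5–B6, B3–B7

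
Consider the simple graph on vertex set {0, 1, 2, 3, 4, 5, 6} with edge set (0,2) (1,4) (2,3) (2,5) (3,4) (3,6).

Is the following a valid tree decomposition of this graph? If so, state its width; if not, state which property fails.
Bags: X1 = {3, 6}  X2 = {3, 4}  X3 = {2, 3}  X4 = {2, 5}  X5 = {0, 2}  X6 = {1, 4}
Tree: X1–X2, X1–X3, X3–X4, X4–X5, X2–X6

Every vertex of G appears in some bag (union = {0, 1, 2, 3, 4, 5, 6}); every edge is covered by a bag; and for each vertex v the set of bags containing v is connected in the bag tree. The decomposition is therefore valid. The largest bag has 2 vertices, so the width is 1.

Yes; width 1.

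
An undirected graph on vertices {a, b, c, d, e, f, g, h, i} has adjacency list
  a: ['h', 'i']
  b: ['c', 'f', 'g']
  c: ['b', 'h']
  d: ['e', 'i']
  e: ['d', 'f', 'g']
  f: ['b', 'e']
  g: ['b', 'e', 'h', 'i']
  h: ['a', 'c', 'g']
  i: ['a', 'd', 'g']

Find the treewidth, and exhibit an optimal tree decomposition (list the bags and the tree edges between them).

Every bag has size at most 4, so the width is 4 − 1 = 3 and tw(G) ≤ 3. For the lower bound: the 4 vertex sets {a,c,h}, {b}, {g}, {d,e,f,i} are disjoint, each induces a connected subgraph, and every pair is joined by at least one edge of G. Contracting each set to a single vertex therefore yields K_{4} as a minor, and since treewidth is minor-monotone, tw(G) ≥ tw(K_{4}) = 3. Hence tw(G) = 3 exactly.

Treewidth 3.
One such decomposition:
Bags: B1 = {a, b, c, h}  B2 = {a, b, g, h}  B3 = {a, b, g, i}  B4 = {b, f, g, i}  B5 = {e, f, g, i}  B6 = {d, e, f, i}
Tree: B1–B2, B2–B3, B3–B4, B4–B5, B5–B6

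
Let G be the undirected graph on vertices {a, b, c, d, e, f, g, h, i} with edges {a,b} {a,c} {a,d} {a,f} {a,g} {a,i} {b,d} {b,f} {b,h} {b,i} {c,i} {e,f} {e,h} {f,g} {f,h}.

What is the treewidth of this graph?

A width-2 tree decomposition is:
Bags: B1 = {e, f, h}  B2 = {b, f, h}  B3 = {a, b, f}  B4 = {a, b, i}  B5 = {a, b, d}  B6 = {a, f, g}  B7 = {a, c, i}
Tree: B1–B2, B2–B3, B3–B4, B3–B5, B3–B6, B4–B7
Each bag holds 3 vertices, so the decomposition has width 2, which upper-bounds the treewidth. Conversely, {e, f, h} is a clique of size 3, and the vertices of any clique must share a bag in every tree decomposition; so some bag has ≥ 3 vertices and tw(G) ≥ 2. Therefore the treewidth is 2.

2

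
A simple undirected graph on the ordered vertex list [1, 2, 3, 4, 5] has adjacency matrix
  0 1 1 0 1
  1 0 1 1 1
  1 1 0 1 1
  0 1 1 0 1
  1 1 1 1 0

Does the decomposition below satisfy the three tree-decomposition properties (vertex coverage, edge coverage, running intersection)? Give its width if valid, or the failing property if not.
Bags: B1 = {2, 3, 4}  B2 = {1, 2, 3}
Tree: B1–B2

No — vertex 5 appears in no bag.

A tree decomposition must satisfy three properties: every vertex lies in some bag; for every edge, both endpoints lie together in some bag; and for every vertex, the bags containing it form a connected subtree. Here vertex 5 appears in no bag, so the decomposition is invalid.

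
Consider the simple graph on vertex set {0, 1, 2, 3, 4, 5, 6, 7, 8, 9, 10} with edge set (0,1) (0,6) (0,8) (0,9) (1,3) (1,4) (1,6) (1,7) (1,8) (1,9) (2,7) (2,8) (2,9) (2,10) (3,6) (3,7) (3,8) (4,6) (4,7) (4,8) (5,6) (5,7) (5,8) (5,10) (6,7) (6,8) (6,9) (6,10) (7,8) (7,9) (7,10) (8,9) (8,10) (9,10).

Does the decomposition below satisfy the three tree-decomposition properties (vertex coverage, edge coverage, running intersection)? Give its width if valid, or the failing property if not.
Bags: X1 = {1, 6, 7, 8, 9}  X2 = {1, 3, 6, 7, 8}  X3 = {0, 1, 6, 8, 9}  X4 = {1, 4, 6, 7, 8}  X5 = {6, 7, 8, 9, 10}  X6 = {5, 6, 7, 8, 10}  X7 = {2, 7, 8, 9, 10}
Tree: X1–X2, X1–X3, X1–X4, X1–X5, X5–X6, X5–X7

Yes; width 4.

Vertex coverage: the bags together contain {0, 1, 2, 3, 4, 5, 6, 7, 8, 9, 10}, the full vertex set. Edge coverage: each edge of G has both endpoints in at least one bag. Running intersection: for every vertex, the bags containing it form a connected subtree. All three properties hold, so this is a valid tree decomposition of width max|bag| − 1 = 4, and hence tw(G) ≤ 4.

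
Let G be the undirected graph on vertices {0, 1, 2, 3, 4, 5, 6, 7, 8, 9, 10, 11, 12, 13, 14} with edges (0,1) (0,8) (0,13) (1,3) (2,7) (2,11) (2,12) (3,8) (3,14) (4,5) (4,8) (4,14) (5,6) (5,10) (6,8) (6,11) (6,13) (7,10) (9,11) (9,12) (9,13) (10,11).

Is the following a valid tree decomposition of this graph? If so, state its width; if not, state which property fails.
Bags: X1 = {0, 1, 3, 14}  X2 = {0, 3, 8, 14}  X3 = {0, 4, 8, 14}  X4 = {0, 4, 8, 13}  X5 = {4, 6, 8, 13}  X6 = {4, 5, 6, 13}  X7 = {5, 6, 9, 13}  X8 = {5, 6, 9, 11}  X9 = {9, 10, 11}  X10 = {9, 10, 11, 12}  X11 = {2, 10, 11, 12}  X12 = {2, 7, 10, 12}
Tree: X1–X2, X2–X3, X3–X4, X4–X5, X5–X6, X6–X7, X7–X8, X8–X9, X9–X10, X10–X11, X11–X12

A tree decomposition must satisfy three properties: every vertex lies in some bag; for every edge, both endpoints lie together in some bag; and for every vertex, the bags containing it form a connected subtree. Here edge (5,10) lies in no bag, so the decomposition is invalid.

No — edge (5,10) lies in no bag.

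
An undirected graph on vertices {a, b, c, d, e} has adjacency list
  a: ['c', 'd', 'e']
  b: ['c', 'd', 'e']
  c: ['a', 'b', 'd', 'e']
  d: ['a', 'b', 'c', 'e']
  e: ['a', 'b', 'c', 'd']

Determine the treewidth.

A width-3 tree decomposition is:
Bags: B1 = {b, c, d, e}  B2 = {a, c, d, e}
Tree: B1–B2
Every bag has size at most 4, so the width is 4 − 1 = 3 and tw(G) ≤ 3. On the other hand G contains the 4-clique {a, c, d, e}. A clique must lie in a single bag of any decomposition, so no decomposition can have width below 3. Hence tw(G) = 3 exactly.

3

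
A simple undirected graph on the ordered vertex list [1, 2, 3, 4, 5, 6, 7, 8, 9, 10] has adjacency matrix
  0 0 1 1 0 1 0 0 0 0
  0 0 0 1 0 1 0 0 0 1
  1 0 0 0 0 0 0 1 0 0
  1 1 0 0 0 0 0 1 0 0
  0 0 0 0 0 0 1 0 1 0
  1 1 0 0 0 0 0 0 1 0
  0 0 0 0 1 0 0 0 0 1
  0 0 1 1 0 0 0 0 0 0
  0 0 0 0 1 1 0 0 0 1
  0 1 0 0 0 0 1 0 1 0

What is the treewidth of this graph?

A width-2 tree decomposition is:
Bags: B1 = {1, 3, 8}  B2 = {1, 4, 8}  B3 = {1, 4, 6}  B4 = {2, 4, 6}  B5 = {2, 6, 9}  B6 = {2, 9, 10}  B7 = {5, 9, 10}  B8 = {5, 7, 10}
Tree: B1–B2, B2–B3, B3–B4, B4–B5, B5–B6, B6–B7, B7–B8
The largest bag has 3 vertices, giving width 2; this decomposition certifies tw(G) ≤ 2. For the lower bound, G contains the cycle 3–8–4–1–3, so G is not a forest; only forests have treewidth ≤ 1, hence tw(G) ≥ 2. Hence tw(G) = 2 exactly.

2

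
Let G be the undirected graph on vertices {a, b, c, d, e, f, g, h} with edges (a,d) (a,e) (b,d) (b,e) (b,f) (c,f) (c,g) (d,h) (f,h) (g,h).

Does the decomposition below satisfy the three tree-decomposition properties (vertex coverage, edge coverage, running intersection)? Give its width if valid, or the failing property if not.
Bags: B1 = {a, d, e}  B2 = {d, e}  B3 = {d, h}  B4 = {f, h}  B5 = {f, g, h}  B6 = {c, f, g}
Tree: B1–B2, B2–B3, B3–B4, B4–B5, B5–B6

A tree decomposition must satisfy three properties: every vertex lies in some bag; for every edge, both endpoints lie together in some bag; and for every vertex, the bags containing it form a connected subtree. Here vertex b appears in no bag, so the decomposition is invalid.

No — vertex b appears in no bag.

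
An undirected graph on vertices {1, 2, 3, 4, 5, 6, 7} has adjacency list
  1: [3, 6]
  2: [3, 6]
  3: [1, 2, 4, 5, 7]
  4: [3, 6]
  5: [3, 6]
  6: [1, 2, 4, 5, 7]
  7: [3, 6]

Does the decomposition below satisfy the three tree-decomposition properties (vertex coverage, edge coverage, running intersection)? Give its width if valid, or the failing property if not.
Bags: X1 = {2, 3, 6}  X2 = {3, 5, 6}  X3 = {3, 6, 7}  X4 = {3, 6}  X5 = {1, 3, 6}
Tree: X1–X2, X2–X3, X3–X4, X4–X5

No — vertex 4 appears in no bag.

A tree decomposition must satisfy three properties: every vertex lies in some bag; for every edge, both endpoints lie together in some bag; and for every vertex, the bags containing it form a connected subtree. Here vertex 4 appears in no bag, so the decomposition is invalid.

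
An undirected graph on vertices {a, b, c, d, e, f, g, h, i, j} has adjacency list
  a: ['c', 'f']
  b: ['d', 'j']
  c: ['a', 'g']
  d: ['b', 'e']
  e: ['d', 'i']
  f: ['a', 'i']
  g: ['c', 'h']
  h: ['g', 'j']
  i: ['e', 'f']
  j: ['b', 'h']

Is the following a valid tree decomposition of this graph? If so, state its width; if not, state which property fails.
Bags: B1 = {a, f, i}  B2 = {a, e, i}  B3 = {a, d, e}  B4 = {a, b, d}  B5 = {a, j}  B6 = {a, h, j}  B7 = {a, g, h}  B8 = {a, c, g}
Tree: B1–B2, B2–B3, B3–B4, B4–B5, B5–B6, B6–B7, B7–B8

No — edge (b,j) lies in no bag.

A tree decomposition must satisfy three properties: every vertex lies in some bag; for every edge, both endpoints lie together in some bag; and for every vertex, the bags containing it form a connected subtree. Here edge (b,j) lies in no bag, so the decomposition is invalid.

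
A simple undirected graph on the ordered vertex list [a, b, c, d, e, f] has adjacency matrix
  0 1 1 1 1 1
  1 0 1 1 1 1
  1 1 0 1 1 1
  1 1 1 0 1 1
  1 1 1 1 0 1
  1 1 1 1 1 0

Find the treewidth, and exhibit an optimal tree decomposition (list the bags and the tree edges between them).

Treewidth 5.
One such decomposition:
Bags: B1 = {a, b, c, d, e, f}
Tree: (single bag)

With just one bag of size 6, the width is 6 − 1 = 5, so tw(G) ≤ 5. On the other hand G contains the 6-clique {a, b, c, d, e, f}. A clique must lie in a single bag of any decomposition, so no decomposition can have width below 5. The upper and lower bounds meet at 5, so that is the treewidth.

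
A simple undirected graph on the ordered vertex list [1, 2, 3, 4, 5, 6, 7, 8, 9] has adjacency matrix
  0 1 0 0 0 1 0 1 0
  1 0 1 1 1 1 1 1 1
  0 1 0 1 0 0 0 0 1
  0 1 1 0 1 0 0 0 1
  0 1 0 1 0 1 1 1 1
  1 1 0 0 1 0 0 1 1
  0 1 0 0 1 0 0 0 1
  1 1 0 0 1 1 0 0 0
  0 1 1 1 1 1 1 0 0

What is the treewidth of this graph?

3

A width-3 tree decomposition is:
Bags: B1 = {2, 5, 6, 8}  B2 = {2, 5, 6, 9}  B3 = {2, 4, 5, 9}  B4 = {1, 2, 6, 8}  B5 = {2, 5, 7, 9}  B6 = {2, 3, 4, 9}
Tree: B1–B2, B2–B3, B1–B4, B3–B5, B3–B6
The largest bag has 4 vertices, giving width 3; this decomposition certifies tw(G) ≤ 3. Conversely, {1, 2, 6, 8} is a clique of size 4, and the vertices of any clique must share a bag in every tree decomposition; so some bag has ≥ 4 vertices and tw(G) ≥ 3. Hence tw(G) = 3 exactly.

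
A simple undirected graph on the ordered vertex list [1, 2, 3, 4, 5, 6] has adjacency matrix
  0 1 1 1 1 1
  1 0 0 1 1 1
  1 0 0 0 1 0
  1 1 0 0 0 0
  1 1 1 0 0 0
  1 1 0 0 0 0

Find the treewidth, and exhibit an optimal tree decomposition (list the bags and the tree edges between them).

Treewidth 2.
One such decomposition:
Bags: B1 = {1, 2, 5}  B2 = {1, 2, 4}  B3 = {1, 2, 6}  B4 = {1, 3, 5}
Tree: B1–B2, B2–B3, B1–B4

The largest bag has 3 vertices, giving width 2; this decomposition certifies tw(G) ≤ 2. On the other hand G contains the 3-clique {1, 2, 4}. A clique must lie in a single bag of any decomposition, so no decomposition can have width below 2. Combining the bounds, tw(G) = 2.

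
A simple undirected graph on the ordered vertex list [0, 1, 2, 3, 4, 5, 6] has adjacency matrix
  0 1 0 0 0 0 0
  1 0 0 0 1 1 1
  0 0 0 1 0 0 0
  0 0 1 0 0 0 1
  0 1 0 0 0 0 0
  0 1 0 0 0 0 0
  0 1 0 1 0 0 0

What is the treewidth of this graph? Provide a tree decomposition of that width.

The largest bag has 2 vertices, giving width 1; this decomposition certifies tw(G) ≤ 1. G has an edge, so its treewidth is at least 1. Therefore the treewidth is 1.

Treewidth 1.
Bags: B1 = {0, 1}  B2 = {1, 5}  B3 = {1, 6}  B4 = {3, 6}  B5 = {2, 3}  B6 = {1, 4}
Tree: B1–B2, B2–B3, B3–B4, B4–B5, B2–B6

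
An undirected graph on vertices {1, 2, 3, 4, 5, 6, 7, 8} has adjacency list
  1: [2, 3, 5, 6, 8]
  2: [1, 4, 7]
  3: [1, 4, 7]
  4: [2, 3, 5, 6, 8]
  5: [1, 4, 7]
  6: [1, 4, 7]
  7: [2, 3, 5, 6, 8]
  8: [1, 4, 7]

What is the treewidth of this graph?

A width-3 tree decomposition is:
Bags: B1 = {1, 2, 4, 7}  B2 = {1, 4, 6, 7}  B3 = {1, 4, 5, 7}  B4 = {1, 3, 4, 7}  B5 = {1, 4, 7, 8}
Tree: B1–B2, B2–B3, B3–B4, B4–B5
Each bag holds 4 vertices, so the decomposition has width 3, which upper-bounds the treewidth. For the lower bound: the 4 vertex sets {1,2}, {6,7}, {4}, {5} are disjoint, each induces a connected subgraph, and every pair is joined by at least one edge of G. Contracting each set to a single vertex therefore yields K_{4} as a minor, and since treewidth is minor-monotone, tw(G) ≥ tw(K_{4}) = 3. Therefore the treewidth is 3.

3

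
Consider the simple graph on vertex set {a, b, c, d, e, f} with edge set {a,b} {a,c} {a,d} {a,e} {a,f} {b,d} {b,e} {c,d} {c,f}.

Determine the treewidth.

A width-2 tree decomposition is:
Bags: B1 = {a, c, d}  B2 = {a, b, d}  B3 = {a, b, e}  B4 = {a, c, f}
Tree: B1–B2, B2–B3, B1–B4
Each bag holds 3 vertices, so the decomposition has width 2, which upper-bounds the treewidth. For the lower bound, the 3 vertices {a, c, d} are pairwise adjacent, and any tree decomposition puts a clique entirely inside one bag — forcing width ≥ 2. The upper and lower bounds meet at 2, so that is the treewidth.

2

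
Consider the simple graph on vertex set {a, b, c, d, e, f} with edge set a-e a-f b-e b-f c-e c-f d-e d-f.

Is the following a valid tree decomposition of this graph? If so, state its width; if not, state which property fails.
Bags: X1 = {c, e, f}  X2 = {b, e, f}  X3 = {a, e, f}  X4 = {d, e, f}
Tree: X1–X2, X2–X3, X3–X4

Yes; width 2.

Vertex coverage: the bags together contain {a, b, c, d, e, f}, the full vertex set. Edge coverage: each edge of G has both endpoints in at least one bag. Running intersection: for every vertex, the bags containing it form a connected subtree. All three properties hold, so this is a valid tree decomposition of width max|bag| − 1 = 2, and hence tw(G) ≤ 2.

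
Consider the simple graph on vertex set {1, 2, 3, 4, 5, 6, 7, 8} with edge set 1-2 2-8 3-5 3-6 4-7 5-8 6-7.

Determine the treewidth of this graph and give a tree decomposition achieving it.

Every bag has size at most 2, so the width is 2 − 1 = 1 and tw(G) ≤ 1. G has an edge, so its treewidth is at least 1. Hence tw(G) = 1 exactly.

Treewidth 1.
One such decomposition:
Bags: B1 = {4, 7}  B2 = {6, 7}  B3 = {3, 6}  B4 = {3, 5}  B5 = {5, 8}  B6 = {2, 8}  B7 = {1, 2}
Tree: B1–B2, B2–B3, B3–B4, B4–B5, B5–B6, B6–B7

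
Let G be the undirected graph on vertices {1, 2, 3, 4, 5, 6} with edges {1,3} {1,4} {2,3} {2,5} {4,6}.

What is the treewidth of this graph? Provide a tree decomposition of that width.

Treewidth 1.
One such decomposition:
Bags: B1 = {4, 6}  B2 = {1, 4}  B3 = {1, 3}  B4 = {2, 3}  B5 = {2, 5}
Tree: B1–B2, B2–B3, B3–B4, B4–B5

Each bag holds 2 vertices, so the decomposition has width 1, which upper-bounds the treewidth. G has an edge, so its treewidth is at least 1. Combining the bounds, tw(G) = 1.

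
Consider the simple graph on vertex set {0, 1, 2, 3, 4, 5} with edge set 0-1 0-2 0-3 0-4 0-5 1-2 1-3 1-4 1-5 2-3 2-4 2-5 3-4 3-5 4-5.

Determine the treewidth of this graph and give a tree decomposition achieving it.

With just one bag of size 6, the width is 6 − 1 = 5, so tw(G) ≤ 5. Conversely, {0, 1, 2, 3, 4, 5} is a clique of size 6, and the vertices of any clique must share a bag in every tree decomposition; so some bag has ≥ 6 vertices and tw(G) ≥ 5. Combining the bounds, tw(G) = 5.

Treewidth 5.
One optimal decomposition is:
Bags: B1 = {0, 1, 2, 3, 4, 5}
Tree: (single bag)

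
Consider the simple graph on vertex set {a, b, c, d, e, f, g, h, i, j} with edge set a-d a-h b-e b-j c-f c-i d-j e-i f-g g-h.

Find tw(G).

2

A width-2 tree decomposition is:
Bags: B1 = {a, d, h}  B2 = {d, h, j}  B3 = {b, h, j}  B4 = {b, e, h}  B5 = {e, h, i}  B6 = {c, h, i}  B7 = {c, f, h}  B8 = {f, g, h}
Tree: B1–B2, B2–B3, B3–B4, B4–B5, B5–B6, B6–B7, B7–B8
Each bag holds 3 vertices, so the decomposition has width 2, which upper-bounds the treewidth. For the lower bound, G contains the cycle h–a–d–j–b–e–i–c–f–g–h, so G is not a forest; only forests have treewidth ≤ 1, hence tw(G) ≥ 2. Hence tw(G) = 2 exactly.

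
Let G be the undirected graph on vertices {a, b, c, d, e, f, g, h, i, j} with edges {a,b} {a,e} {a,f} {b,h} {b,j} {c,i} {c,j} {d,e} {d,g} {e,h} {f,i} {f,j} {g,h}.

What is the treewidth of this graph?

A width-2 tree decomposition is:
Bags: B1 = {c, i, j}  B2 = {f, i, j}  B3 = {b, f, j}  B4 = {a, b, f}  B5 = {a, b, h}  B6 = {a, e, h}  B7 = {e, g, h}  B8 = {d, e, g}
Tree: B1–B2, B2–B3, B3–B4, B4–B5, B5–B6, B6–B7, B7–B8
Every bag has size at most 3, so the width is 3 − 1 = 2 and tw(G) ≤ 2. For the lower bound, G contains the cycle c–i–f–j–c, so G is not a forest; only forests have treewidth ≤ 1, hence tw(G) ≥ 2. The upper and lower bounds meet at 2, so that is the treewidth.

2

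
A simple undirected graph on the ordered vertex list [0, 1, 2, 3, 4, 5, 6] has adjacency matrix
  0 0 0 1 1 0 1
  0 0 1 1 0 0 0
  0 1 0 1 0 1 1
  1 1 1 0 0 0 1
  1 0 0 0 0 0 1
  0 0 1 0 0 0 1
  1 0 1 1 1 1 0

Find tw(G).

2

A width-2 tree decomposition is:
Bags: B1 = {1, 2, 3}  B2 = {2, 3, 6}  B3 = {0, 3, 6}  B4 = {2, 5, 6}  B5 = {0, 4, 6}
Tree: B1–B2, B2–B3, B2–B4, B3–B5
Each bag holds 3 vertices, so the decomposition has width 2, which upper-bounds the treewidth. On the other hand G contains the 3-clique {1, 2, 3}. A clique must lie in a single bag of any decomposition, so no decomposition can have width below 2. Therefore the treewidth is 2.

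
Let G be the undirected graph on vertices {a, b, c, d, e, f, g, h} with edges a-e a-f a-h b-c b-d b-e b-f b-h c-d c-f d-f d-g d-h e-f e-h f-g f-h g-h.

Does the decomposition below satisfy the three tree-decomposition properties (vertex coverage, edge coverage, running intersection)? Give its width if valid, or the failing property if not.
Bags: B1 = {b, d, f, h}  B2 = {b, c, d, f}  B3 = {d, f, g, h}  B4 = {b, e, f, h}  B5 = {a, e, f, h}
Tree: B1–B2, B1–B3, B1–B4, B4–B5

Yes; width 3.

Every vertex of G appears in some bag (union = {a, b, c, d, e, f, g, h}); every edge is covered by a bag; and for each vertex v the set of bags containing v is connected in the bag tree. The decomposition is therefore valid. The largest bag has 4 vertices, so the width is 3.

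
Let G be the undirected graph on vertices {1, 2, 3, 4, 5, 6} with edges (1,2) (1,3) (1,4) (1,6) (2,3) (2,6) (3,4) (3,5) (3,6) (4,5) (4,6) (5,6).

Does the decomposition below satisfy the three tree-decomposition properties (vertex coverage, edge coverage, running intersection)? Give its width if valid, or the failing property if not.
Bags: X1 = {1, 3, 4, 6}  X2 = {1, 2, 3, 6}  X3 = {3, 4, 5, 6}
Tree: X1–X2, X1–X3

Every vertex of G appears in some bag (union = {1, 2, 3, 4, 5, 6}); every edge is covered by a bag; and for each vertex v the set of bags containing v is connected in the bag tree. The decomposition is therefore valid. The largest bag has 4 vertices, so the width is 3.

Yes; width 3.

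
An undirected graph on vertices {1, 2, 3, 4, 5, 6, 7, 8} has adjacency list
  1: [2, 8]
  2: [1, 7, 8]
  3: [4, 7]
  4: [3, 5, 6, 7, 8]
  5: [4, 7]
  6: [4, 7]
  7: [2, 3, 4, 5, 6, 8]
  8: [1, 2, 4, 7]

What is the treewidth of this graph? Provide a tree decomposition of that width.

Treewidth 2.
One such decomposition:
Bags: B1 = {1, 2, 8}  B2 = {2, 7, 8}  B3 = {4, 7, 8}  B4 = {3, 4, 7}  B5 = {4, 5, 7}  B6 = {4, 6, 7}
Tree: B1–B2, B2–B3, B3–B4, B4–B5, B5–B6

Every bag has size at most 3, so the width is 3 − 1 = 2 and tw(G) ≤ 2. On the other hand G contains the 3-clique {1, 2, 8}. A clique must lie in a single bag of any decomposition, so no decomposition can have width below 2. Combining the bounds, tw(G) = 2.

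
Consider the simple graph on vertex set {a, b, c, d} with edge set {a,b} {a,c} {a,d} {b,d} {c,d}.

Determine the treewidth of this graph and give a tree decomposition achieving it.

Every bag has size at most 3, so the width is 3 − 1 = 2 and tw(G) ≤ 2. For the lower bound, the 3 vertices {a, c, d} are pairwise adjacent, and any tree decomposition puts a clique entirely inside one bag — forcing width ≥ 2. The upper and lower bounds meet at 2, so that is the treewidth.

Treewidth 2.
Bags: B1 = {a, c, d}  B2 = {a, b, d}
Tree: B1–B2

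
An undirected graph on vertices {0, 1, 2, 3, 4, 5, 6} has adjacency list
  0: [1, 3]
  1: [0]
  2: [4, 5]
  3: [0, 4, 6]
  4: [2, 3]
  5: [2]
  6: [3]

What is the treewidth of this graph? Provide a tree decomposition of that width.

Every bag has size at most 2, so the width is 2 − 1 = 1 and tw(G) ≤ 1. Any graph with an edge has treewidth ≥ 1, and G has the edge 3–4. The upper and lower bounds meet at 1, so that is the treewidth.

Treewidth 1.
One optimal decomposition is:
Bags: B1 = {3, 4}  B2 = {3, 6}  B3 = {2, 4}  B4 = {0, 3}  B5 = {0, 1}  B6 = {2, 5}
Tree: B1–B2, B1–B3, B1–B4, B4–B5, B3–B6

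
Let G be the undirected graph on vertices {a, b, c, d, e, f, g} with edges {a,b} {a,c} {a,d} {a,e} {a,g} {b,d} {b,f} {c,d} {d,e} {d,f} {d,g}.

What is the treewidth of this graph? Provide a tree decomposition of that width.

Treewidth 2.
One optimal decomposition is:
Bags: B1 = {a, d, e}  B2 = {a, c, d}  B3 = {a, d, g}  B4 = {a, b, d}  B5 = {b, d, f}
Tree: B1–B2, B2–B3, B2–B4, B4–B5

Each bag holds 3 vertices, so the decomposition has width 2, which upper-bounds the treewidth. Conversely, {a, d, g} is a clique of size 3, and the vertices of any clique must share a bag in every tree decomposition; so some bag has ≥ 3 vertices and tw(G) ≥ 2. Hence tw(G) = 2 exactly.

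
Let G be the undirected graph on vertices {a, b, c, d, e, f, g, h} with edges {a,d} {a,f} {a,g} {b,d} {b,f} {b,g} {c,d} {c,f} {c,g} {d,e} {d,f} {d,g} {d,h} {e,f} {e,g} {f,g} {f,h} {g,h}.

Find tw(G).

3

A width-3 tree decomposition is:
Bags: B1 = {a, d, f, g}  B2 = {b, d, f, g}  B3 = {c, d, f, g}  B4 = {d, e, f, g}  B5 = {d, f, g, h}
Tree: B1–B2, B2–B3, B1–B4, B3–B5
Every bag has size at most 4, so the width is 4 − 1 = 3 and tw(G) ≤ 3. Conversely, {d, f, g, h} is a clique of size 4, and the vertices of any clique must share a bag in every tree decomposition; so some bag has ≥ 4 vertices and tw(G) ≥ 3. Combining the bounds, tw(G) = 3.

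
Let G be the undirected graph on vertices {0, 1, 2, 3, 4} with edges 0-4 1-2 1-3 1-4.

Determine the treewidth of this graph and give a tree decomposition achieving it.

Every bag has size at most 2, so the width is 2 − 1 = 1 and tw(G) ≤ 1. Any graph with an edge has treewidth ≥ 1, and G has the edge 4–0. Therefore the treewidth is 1.

Treewidth 1.
One such decomposition:
Bags: B1 = {0, 4}  B2 = {1, 4}  B3 = {1, 2}  B4 = {1, 3}
Tree: B1–B2, B2–B3, B3–B4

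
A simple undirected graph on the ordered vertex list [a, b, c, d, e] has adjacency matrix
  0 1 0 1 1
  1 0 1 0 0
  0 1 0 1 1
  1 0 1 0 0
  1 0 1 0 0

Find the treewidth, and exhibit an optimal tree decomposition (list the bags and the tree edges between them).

The largest bag has 3 vertices, giving width 2; this decomposition certifies tw(G) ≤ 2. The edges b–a–e–c–b form a cycle, so G is not a tree and its treewidth is at least 2. Combining the bounds, tw(G) = 2.

Treewidth 2.
One optimal decomposition is:
Bags: B1 = {a, b, c}  B2 = {a, c, e}  B3 = {a, c, d}
Tree: B1–B2, B2–B3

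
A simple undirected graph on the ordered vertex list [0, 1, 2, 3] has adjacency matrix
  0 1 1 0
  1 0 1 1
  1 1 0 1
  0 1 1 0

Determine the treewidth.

A width-2 tree decomposition is:
Bags: B1 = {1, 2, 3}  B2 = {0, 1, 2}
Tree: B1–B2
The largest bag has 3 vertices, giving width 2; this decomposition certifies tw(G) ≤ 2. For the lower bound, the 3 vertices {0, 1, 2} are pairwise adjacent, and any tree decomposition puts a clique entirely inside one bag — forcing width ≥ 2. Hence tw(G) = 2 exactly.

2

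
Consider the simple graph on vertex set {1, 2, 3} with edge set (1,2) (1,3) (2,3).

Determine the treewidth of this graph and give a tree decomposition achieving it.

Treewidth 2.
Bags: B1 = {1, 2, 3}
Tree: (single bag)

A single bag containing all 3 vertices is trivially a valid decomposition of width 2. For the lower bound, the 3 vertices {1, 2, 3} are pairwise adjacent, and any tree decomposition puts a clique entirely inside one bag — forcing width ≥ 2. Hence tw(G) = 2 exactly.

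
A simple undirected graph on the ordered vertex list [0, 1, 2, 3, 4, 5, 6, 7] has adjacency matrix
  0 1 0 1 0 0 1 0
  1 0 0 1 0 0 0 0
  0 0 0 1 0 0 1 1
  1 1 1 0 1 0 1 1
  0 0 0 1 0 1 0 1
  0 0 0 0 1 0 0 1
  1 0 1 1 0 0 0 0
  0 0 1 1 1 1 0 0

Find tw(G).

2

A width-2 tree decomposition is:
Bags: B1 = {3, 4, 7}  B2 = {2, 3, 7}  B3 = {4, 5, 7}  B4 = {2, 3, 6}  B5 = {0, 3, 6}  B6 = {0, 1, 3}
Tree: B1–B2, B1–B3, B2–B4, B4–B5, B5–B6
Each bag holds 3 vertices, so the decomposition has width 2, which upper-bounds the treewidth. Conversely, {0, 1, 3} is a clique of size 3, and the vertices of any clique must share a bag in every tree decomposition; so some bag has ≥ 3 vertices and tw(G) ≥ 2. Combining the bounds, tw(G) = 2.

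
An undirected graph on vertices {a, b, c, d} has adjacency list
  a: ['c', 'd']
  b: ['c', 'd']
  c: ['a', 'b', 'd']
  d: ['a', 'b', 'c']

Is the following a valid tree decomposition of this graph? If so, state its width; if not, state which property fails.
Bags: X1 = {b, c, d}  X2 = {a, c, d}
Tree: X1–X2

Yes; width 2.

Vertex coverage: the bags together contain {a, b, c, d}, the full vertex set. Edge coverage: each edge of G has both endpoints in at least one bag. Running intersection: for every vertex, the bags containing it form a connected subtree. All three properties hold, so this is a valid tree decomposition of width max|bag| − 1 = 2, and hence tw(G) ≤ 2.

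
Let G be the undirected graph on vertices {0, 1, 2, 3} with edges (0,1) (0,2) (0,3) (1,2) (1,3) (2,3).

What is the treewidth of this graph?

A width-3 tree decomposition is:
Bags: B1 = {0, 1, 2, 3}
Tree: (single bag)
With just one bag of size 4, the width is 4 − 1 = 3, so tw(G) ≤ 3. For the lower bound, the 4 vertices {0, 1, 2, 3} are pairwise adjacent, and any tree decomposition puts a clique entirely inside one bag — forcing width ≥ 3. The upper and lower bounds meet at 3, so that is the treewidth.

3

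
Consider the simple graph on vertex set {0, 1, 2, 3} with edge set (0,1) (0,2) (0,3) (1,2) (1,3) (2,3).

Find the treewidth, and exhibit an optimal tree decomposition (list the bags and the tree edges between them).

Treewidth 3.
One such decomposition:
Bags: B1 = {0, 1, 2, 3}
Tree: (single bag)

A single bag containing all 4 vertices is trivially a valid decomposition of width 3. On the other hand G contains the 4-clique {0, 1, 2, 3}. A clique must lie in a single bag of any decomposition, so no decomposition can have width below 3. Therefore the treewidth is 3.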